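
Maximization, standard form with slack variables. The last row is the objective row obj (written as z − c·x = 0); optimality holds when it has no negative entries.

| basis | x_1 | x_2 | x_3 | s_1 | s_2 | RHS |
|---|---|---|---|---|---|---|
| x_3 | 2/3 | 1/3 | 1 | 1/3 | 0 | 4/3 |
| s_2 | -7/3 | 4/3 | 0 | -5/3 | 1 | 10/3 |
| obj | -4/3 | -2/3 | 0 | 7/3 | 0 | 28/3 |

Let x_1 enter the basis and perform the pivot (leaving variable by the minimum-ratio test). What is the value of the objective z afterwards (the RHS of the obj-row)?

Ratio test on column x_1 — row 1: (4/3)/(2/3) = 2; row 2: entry -7/3 ≤ 0. Minimum is 2 at row 1 (x_3 leaves); pivot element 2/3.
Pivot on row 1; the obj-row RHS becomes 28/3 − (-4/3)·2 = 12.

12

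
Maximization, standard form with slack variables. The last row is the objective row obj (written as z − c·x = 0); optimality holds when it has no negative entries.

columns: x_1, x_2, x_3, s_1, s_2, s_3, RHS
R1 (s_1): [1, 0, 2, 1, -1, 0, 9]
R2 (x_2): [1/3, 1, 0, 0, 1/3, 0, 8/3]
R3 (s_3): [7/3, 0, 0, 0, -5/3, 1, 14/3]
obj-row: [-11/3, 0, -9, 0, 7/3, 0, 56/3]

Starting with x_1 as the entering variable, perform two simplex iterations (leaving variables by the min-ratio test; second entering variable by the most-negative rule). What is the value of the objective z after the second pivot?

Ratio test on column x_1 — row 1: 9/1 = 9; row 2: (8/3)/(1/3) = 8; row 3: (14/3)/(7/3) = 2. Minimum is 2 at row 3 (s_3 leaves); pivot element 7/3.
Pivot on row 3; the obj-row RHS becomes 56/3 − (-11/3)·2 = 26.
Next entering variable (most negative obj-row entry -9): x_3.
Ratio test on column x_3 — row 1: 7/2 = 7/2; row 2: entry 0 ≤ 0; row 3: entry 0 ≤ 0. Minimum is 7/2 at row 1 (s_1 leaves); pivot element 2.
After the second pivot the obj-row RHS is 26 − (-9)·(7/2) = 115/2.

115/2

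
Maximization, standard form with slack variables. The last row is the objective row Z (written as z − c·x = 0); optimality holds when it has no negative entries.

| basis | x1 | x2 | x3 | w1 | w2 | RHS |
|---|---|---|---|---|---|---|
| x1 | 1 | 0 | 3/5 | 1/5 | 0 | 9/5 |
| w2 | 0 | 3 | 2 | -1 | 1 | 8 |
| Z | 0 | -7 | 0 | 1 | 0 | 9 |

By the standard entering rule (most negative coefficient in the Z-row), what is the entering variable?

Negative Z-row entries: x2: -7.
The most negative is -7 in column x2, so x2 enters.

x2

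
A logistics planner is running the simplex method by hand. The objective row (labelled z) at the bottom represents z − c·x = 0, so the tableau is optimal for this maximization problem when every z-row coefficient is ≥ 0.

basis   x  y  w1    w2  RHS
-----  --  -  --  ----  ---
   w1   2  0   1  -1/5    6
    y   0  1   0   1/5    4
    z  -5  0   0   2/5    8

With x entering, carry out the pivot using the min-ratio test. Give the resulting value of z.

23

Ratio test on column x — row 1: 6/2 = 3; row 2: entry 0 ≤ 0. Minimum is 3 at row 1 (w1 leaves); pivot element 2.
Pivot on row 1; the z-row RHS becomes 8 − (-5)·3 = 23.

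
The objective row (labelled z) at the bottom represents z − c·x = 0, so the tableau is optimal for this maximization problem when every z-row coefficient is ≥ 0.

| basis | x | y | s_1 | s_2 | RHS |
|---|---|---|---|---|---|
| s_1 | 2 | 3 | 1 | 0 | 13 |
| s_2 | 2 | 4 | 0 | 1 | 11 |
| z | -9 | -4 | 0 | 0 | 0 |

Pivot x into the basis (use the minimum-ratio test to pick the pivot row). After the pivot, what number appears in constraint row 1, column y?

-1

Ratio test on column x — row 1: 13/2 = 13/2; row 2: 11/2 = 11/2. Minimum is 11/2 at row 2 (s_2 leaves); pivot element 2.
Divide row 2 by 2; eliminate column x from the other rows.
Row 1 update in column y: 3 − 2·2 = -1.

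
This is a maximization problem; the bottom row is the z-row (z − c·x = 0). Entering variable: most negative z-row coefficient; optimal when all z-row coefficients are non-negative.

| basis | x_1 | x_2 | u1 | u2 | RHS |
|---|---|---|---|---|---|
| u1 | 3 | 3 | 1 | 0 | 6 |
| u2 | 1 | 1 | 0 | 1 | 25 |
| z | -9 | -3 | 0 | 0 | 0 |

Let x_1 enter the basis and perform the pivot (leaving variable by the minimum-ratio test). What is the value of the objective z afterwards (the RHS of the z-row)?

18

Ratio test on column x_1 — row 1: 6/3 = 2; row 2: 25/1 = 25. Minimum is 2 at row 1 (u1 leaves); pivot element 3.
Pivot on row 1; the z-row RHS becomes 0 − (-9)·2 = 18.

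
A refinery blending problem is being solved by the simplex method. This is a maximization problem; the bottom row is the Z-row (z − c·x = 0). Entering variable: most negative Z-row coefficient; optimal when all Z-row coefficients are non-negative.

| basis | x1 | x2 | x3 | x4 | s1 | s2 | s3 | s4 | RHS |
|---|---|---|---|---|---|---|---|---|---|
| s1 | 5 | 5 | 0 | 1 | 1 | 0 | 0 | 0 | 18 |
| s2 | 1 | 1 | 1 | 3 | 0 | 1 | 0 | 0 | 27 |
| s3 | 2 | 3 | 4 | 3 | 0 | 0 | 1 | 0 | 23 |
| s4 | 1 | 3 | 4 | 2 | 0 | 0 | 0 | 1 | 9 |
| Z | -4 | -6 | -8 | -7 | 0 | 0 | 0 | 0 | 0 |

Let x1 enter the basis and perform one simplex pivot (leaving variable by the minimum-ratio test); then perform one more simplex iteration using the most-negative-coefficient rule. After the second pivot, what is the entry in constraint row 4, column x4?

9/20

Ratio test on column x1 — row 1: 18/5 = 18/5; row 2: 27/1 = 27; row 3: 23/2 = 23/2; row 4: 9/1 = 9. Minimum is 18/5 at row 1 (s1 leaves); pivot element 5.
Divide row 1 by 5; eliminate column x1 from the other rows.
Second iteration: most negative Z-row entry is -8 in column x3, so x3 enters.
Ratio test on column x3 — row 1: entry 0 ≤ 0; row 2: (117/5)/1 = 117/5; row 3: (79/5)/4 = 79/20; row 4: (27/5)/4 = 27/20. Minimum is 27/20 at row 4 (s4 leaves); pivot element 4.
Divide row 4 by 4; eliminate column x3 from the other rows.
After both pivots, the entry at constraint row 4, column x4 is 9/20.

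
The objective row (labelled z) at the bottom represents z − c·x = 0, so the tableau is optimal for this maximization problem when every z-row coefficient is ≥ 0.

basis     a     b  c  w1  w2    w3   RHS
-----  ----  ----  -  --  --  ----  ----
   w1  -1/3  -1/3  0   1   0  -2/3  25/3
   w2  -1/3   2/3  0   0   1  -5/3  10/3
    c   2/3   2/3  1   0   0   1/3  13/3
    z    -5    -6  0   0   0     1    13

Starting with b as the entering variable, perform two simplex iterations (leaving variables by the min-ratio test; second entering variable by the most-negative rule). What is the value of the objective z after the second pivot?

Ratio test on column b — row 1: entry -1/3 ≤ 0; row 2: (10/3)/(2/3) = 5; row 3: (13/3)/(2/3) = 13/2. Minimum is 5 at row 2 (w2 leaves); pivot element 2/3.
Pivot on row 2; the z-row RHS becomes 13 − (-6)·5 = 43.
Next entering variable (most negative z-row entry -14): w3.
Ratio test on column w3 — row 1: entry -3/2 ≤ 0; row 2: entry -5/2 ≤ 0; row 3: 1/2 = 1/2. Minimum is 1/2 at row 3 (c leaves); pivot element 2.
After the second pivot the z-row RHS is 43 − (-14)·(1/2) = 50.

50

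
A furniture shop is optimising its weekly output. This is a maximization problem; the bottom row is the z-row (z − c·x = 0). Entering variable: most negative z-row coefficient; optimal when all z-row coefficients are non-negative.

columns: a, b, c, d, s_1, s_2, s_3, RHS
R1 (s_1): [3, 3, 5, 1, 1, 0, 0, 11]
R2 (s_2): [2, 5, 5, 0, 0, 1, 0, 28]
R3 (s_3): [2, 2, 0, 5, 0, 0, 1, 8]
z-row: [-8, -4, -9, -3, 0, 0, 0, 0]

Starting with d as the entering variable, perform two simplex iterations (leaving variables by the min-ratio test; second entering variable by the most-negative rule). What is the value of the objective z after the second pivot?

Ratio test on column d — row 1: 11/1 = 11; row 2: entry 0 ≤ 0; row 3: 8/5 = 8/5. Minimum is 8/5 at row 3 (s_3 leaves); pivot element 5.
Pivot on row 3; the z-row RHS becomes 0 − (-3)·(8/5) = 24/5.
Next entering variable (most negative z-row entry -9): c.
Ratio test on column c — row 1: (47/5)/5 = 47/25; row 2: 28/5 = 28/5; row 3: entry 0 ≤ 0. Minimum is 47/25 at row 1 (s_1 leaves); pivot element 5.
After the second pivot the z-row RHS is 24/5 − (-9)·(47/25) = 543/25.

543/25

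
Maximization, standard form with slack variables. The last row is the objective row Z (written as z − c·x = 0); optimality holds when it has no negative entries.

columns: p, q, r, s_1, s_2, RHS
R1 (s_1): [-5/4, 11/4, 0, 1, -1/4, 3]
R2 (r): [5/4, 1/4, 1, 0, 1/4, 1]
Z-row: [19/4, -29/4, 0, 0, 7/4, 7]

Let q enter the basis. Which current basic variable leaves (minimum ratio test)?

s_1

Column q entries and ratios — s_1: 3/(11/4) = 12/11; r: 1/(1/4) = 4.
Smallest ratio is 12/11 in the row of s_1, so s_1 leaves.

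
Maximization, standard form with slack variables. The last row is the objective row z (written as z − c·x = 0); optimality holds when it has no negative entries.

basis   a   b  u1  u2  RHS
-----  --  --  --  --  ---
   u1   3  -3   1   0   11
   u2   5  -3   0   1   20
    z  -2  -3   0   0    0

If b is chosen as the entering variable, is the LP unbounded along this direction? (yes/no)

Every constraint-row entry in column b is ≤ 0, so increasing b is unbounded.

yes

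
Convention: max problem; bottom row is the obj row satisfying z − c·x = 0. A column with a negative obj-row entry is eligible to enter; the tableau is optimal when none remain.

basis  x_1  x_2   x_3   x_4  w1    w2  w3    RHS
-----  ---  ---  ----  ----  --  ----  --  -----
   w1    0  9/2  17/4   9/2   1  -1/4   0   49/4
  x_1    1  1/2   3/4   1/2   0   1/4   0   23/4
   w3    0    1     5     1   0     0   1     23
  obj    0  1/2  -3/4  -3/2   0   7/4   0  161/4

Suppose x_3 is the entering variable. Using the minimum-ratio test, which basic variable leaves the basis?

Column x_3 entries and ratios — w1: (49/4)/(17/4) = 49/17; x_1: (23/4)/(3/4) = 23/3; w3: 23/5 = 23/5.
Smallest ratio is 49/17 in the row of w1, so w1 leaves.

w1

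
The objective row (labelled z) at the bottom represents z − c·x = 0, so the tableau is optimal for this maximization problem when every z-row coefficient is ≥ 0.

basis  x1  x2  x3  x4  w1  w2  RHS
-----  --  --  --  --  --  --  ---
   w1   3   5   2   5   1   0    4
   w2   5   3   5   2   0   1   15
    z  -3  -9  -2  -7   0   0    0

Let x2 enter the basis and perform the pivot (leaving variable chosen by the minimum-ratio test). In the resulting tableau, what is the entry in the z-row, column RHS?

Ratio test on column x2 — row 1: 4/5 = 4/5; row 2: 15/3 = 5. Minimum is 4/5 at row 1 (w1 leaves); pivot element 5.
Divide row 1 by 5; eliminate column x2 from the other rows.
z-row update in column RHS: 0 − (-9)·(4/5) = 36/5.

36/5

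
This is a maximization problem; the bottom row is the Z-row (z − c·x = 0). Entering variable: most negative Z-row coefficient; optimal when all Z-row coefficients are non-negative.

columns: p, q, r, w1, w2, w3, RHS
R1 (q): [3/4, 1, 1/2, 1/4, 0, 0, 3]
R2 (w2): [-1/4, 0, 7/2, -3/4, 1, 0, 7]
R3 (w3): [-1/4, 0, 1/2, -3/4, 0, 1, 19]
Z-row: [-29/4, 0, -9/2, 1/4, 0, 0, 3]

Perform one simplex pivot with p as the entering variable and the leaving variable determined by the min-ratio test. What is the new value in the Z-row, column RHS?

Ratio test on column p — row 1: 3/(3/4) = 4; row 2: entry -1/4 ≤ 0; row 3: entry -1/4 ≤ 0. Minimum is 4 at row 1 (q leaves); pivot element 3/4.
Divide row 1 by 3/4; eliminate column p from the other rows.
Z-row update in column RHS: 3 − (-29/4)·4 = 32.

32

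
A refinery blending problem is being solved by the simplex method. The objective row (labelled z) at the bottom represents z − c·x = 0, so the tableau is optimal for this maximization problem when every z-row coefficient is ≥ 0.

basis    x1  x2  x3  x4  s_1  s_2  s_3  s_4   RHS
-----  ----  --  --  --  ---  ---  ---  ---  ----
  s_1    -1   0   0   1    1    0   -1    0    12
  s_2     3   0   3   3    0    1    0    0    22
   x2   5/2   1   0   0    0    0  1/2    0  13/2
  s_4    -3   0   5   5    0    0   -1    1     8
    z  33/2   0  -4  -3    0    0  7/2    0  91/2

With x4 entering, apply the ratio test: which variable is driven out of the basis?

Column x4 entries and ratios — s_1: 12/1 = 12; s_2: 22/3 = 22/3; x2: 0 ≤ 0, skip; s_4: 8/5 = 8/5.
Smallest ratio is 8/5 in the row of s_4, so s_4 leaves.

s_4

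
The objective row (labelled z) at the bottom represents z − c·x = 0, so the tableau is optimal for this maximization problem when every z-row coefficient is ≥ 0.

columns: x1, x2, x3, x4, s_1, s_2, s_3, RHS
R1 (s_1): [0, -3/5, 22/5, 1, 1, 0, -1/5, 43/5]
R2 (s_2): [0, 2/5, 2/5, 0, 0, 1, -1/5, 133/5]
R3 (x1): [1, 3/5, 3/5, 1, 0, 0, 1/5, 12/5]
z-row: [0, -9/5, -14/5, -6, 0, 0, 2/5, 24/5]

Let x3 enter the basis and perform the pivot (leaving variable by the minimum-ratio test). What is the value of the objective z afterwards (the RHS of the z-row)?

113/11

Ratio test on column x3 — row 1: (43/5)/(22/5) = 43/22; row 2: (133/5)/(2/5) = 133/2; row 3: (12/5)/(3/5) = 4. Minimum is 43/22 at row 1 (s_1 leaves); pivot element 22/5.
Pivot on row 1; the z-row RHS becomes 24/5 − (-14/5)·(43/22) = 113/11.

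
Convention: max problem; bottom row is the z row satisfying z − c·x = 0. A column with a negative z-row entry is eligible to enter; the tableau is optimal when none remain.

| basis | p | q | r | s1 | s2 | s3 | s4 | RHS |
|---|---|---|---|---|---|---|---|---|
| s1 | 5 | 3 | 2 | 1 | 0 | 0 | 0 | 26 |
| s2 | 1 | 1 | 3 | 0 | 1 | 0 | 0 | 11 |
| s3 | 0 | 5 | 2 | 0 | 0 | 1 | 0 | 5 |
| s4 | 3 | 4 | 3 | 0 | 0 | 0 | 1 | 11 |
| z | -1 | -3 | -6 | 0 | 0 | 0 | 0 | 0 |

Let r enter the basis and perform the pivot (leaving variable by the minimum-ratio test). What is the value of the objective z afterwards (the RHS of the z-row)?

15

Ratio test on column r — row 1: 26/2 = 13; row 2: 11/3 = 11/3; row 3: 5/2 = 5/2; row 4: 11/3 = 11/3. Minimum is 5/2 at row 3 (s3 leaves); pivot element 2.
Pivot on row 3; the z-row RHS becomes 0 − (-6)·(5/2) = 15.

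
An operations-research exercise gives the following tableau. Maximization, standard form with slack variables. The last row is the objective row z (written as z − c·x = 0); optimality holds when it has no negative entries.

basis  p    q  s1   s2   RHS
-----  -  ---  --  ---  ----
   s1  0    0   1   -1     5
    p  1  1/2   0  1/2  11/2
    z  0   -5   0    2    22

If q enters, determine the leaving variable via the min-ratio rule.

Column q entries and ratios — s1: 0 ≤ 0, skip; p: (11/2)/(1/2) = 11.
Smallest ratio is 11 in the row of p, so p leaves.

p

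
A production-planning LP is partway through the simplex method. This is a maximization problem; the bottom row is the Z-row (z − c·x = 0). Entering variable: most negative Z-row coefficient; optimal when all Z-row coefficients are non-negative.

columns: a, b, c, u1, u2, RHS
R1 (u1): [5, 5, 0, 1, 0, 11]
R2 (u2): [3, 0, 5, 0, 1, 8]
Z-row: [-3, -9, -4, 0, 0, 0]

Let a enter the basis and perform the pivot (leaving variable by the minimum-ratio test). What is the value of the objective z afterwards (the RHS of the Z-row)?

33/5

Ratio test on column a — row 1: 11/5 = 11/5; row 2: 8/3 = 8/3. Minimum is 11/5 at row 1 (u1 leaves); pivot element 5.
Pivot on row 1; the Z-row RHS becomes 0 − (-3)·(11/5) = 33/5.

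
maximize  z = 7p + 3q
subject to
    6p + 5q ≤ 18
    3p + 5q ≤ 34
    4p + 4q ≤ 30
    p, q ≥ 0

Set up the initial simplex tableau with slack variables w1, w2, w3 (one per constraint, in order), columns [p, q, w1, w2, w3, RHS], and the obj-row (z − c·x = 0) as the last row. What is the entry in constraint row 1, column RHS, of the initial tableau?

18

The RHS of constraint 1 is b_1 = 18.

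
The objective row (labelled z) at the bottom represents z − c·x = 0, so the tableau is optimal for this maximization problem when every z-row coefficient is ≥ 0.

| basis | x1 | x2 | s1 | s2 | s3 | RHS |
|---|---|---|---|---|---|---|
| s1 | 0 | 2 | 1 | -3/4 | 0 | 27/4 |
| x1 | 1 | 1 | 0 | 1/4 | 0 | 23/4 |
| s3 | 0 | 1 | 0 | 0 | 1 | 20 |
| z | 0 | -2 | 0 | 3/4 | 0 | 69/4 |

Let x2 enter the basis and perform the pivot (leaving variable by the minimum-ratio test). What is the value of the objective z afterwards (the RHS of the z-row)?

Ratio test on column x2 — row 1: (27/4)/2 = 27/8; row 2: (23/4)/1 = 23/4; row 3: 20/1 = 20. Minimum is 27/8 at row 1 (s1 leaves); pivot element 2.
Pivot on row 1; the z-row RHS becomes 69/4 − (-2)·(27/8) = 24.

24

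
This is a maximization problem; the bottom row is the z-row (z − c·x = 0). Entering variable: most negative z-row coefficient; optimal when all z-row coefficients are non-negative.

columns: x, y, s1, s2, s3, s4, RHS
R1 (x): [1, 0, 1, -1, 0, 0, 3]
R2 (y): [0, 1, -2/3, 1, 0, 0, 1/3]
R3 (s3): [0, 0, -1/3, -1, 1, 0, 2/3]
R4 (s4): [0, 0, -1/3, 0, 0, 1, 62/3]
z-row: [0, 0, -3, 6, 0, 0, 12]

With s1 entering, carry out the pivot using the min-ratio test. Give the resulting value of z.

21

Ratio test on column s1 — row 1: 3/1 = 3; row 2: entry -2/3 ≤ 0; row 3: entry -1/3 ≤ 0; row 4: entry -1/3 ≤ 0. Minimum is 3 at row 1 (x leaves); pivot element 1.
Pivot on row 1; the z-row RHS becomes 12 − (-3)·3 = 21.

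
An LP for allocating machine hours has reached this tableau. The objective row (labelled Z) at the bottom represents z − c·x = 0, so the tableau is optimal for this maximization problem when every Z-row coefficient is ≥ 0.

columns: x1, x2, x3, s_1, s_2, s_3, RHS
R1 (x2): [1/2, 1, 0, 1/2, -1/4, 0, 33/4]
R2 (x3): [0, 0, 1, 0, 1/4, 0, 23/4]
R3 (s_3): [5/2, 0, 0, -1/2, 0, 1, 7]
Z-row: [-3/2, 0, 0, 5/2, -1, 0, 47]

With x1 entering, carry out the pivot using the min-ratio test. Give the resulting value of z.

256/5

Ratio test on column x1 — row 1: (33/4)/(1/2) = 33/2; row 2: entry 0 ≤ 0; row 3: 7/(5/2) = 14/5. Minimum is 14/5 at row 3 (s_3 leaves); pivot element 5/2.
Pivot on row 3; the Z-row RHS becomes 47 − (-3/2)·(14/5) = 256/5.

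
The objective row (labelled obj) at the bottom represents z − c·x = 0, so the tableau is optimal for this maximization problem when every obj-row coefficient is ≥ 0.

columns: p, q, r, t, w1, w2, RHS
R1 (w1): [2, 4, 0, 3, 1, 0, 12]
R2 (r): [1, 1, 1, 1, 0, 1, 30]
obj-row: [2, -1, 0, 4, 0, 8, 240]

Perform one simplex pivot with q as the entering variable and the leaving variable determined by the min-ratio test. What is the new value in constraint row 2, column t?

Ratio test on column q — row 1: 12/4 = 3; row 2: 30/1 = 30. Minimum is 3 at row 1 (w1 leaves); pivot element 4.
Divide row 1 by 4; eliminate column q from the other rows.
Row 2 update in column t: 1 − 1·(3/4) = 1/4.

1/4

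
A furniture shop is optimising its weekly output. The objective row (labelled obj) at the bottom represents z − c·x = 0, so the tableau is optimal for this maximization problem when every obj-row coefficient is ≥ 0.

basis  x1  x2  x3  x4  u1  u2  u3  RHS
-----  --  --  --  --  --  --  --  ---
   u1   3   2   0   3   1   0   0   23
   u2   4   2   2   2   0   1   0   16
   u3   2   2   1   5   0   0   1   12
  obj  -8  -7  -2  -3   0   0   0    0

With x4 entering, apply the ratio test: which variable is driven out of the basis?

Column x4 entries and ratios — u1: 23/3 = 23/3; u2: 16/2 = 8; u3: 12/5 = 12/5.
Smallest ratio is 12/5 in the row of u3, so u3 leaves.

u3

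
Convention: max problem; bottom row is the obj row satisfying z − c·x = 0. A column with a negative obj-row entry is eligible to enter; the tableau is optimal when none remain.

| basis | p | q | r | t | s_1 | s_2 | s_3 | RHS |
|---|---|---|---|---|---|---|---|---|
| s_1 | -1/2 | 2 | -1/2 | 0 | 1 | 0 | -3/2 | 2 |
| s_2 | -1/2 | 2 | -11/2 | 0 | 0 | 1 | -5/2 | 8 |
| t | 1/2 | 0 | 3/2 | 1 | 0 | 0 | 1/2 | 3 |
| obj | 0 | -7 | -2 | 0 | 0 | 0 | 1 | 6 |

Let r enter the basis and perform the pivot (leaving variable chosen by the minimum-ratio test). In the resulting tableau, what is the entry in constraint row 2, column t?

Ratio test on column r — row 1: entry -1/2 ≤ 0; row 2: entry -11/2 ≤ 0; row 3: 3/(3/2) = 2. Minimum is 2 at row 3 (t leaves); pivot element 3/2.
Divide row 3 by 3/2; eliminate column r from the other rows.
Row 2 update in column t: 0 − (-11/2)·(2/3) = 11/3.

11/3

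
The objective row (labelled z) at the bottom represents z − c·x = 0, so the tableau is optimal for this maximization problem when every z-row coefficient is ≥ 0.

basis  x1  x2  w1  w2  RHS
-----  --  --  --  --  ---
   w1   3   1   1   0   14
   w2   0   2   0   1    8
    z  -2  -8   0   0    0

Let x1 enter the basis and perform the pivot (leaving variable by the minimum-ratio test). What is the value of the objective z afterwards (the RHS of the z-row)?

28/3

Ratio test on column x1 — row 1: 14/3 = 14/3; row 2: entry 0 ≤ 0. Minimum is 14/3 at row 1 (w1 leaves); pivot element 3.
Pivot on row 1; the z-row RHS becomes 0 − (-2)·(14/3) = 28/3.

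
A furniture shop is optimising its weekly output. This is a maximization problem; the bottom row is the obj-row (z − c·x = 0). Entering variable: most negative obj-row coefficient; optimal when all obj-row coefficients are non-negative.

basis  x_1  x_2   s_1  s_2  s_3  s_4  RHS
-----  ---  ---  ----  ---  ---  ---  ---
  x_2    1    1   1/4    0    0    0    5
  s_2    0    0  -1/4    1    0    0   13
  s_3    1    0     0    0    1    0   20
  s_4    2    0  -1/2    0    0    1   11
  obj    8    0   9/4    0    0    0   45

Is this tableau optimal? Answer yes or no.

Every obj-row coefficient is ≥ 0, so the tableau is optimal.

yes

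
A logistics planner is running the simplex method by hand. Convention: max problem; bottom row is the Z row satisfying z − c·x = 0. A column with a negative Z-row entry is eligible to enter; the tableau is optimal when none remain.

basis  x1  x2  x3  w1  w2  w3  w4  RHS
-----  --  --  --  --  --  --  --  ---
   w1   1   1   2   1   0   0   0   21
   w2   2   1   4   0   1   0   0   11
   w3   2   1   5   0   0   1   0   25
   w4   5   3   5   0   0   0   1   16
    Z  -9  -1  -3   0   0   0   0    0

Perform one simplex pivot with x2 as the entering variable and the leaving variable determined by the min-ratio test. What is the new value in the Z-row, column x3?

Ratio test on column x2 — row 1: 21/1 = 21; row 2: 11/1 = 11; row 3: 25/1 = 25; row 4: 16/3 = 16/3. Minimum is 16/3 at row 4 (w4 leaves); pivot element 3.
Divide row 4 by 3; eliminate column x2 from the other rows.
Z-row update in column x3: -3 − (-1)·(5/3) = -4/3.

-4/3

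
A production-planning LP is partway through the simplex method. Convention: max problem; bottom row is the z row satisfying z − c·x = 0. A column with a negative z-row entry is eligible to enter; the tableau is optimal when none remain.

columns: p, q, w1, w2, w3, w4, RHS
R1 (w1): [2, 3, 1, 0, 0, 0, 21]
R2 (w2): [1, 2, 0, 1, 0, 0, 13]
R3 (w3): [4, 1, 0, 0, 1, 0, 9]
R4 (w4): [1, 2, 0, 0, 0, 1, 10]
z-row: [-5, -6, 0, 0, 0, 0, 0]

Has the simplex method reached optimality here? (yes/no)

no

The z-row has a negative entry -6 in column q, so it is not optimal.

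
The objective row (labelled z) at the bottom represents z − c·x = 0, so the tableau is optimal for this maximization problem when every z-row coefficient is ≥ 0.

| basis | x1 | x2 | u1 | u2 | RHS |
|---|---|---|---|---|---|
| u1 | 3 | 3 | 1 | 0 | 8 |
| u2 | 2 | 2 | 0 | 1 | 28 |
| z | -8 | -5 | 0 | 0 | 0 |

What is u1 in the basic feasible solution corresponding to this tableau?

8

u1 is basic (row 1); its value is the RHS of that row, 8.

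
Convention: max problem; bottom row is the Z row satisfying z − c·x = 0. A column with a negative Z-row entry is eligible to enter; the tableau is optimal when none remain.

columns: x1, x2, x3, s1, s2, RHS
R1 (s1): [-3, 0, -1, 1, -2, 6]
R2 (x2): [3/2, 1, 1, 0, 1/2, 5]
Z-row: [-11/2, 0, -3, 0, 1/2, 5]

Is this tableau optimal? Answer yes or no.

The Z-row has a negative entry -11/2 in column x1, so it is not optimal.

no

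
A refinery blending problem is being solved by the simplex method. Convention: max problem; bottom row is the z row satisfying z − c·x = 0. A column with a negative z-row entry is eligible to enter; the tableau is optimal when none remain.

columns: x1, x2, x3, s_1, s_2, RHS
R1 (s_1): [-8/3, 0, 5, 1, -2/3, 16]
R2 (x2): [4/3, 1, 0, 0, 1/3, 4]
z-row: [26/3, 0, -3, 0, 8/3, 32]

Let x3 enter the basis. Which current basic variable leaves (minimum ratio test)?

s_1

Column x3 entries and ratios — s_1: 16/5 = 16/5; x2: 0 ≤ 0, skip.
Smallest ratio is 16/5 in the row of s_1, so s_1 leaves.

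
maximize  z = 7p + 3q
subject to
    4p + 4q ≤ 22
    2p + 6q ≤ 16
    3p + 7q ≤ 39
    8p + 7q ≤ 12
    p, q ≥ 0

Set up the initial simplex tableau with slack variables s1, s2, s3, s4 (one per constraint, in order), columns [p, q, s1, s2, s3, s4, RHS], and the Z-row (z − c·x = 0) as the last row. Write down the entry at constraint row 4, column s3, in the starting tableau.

Slack s3 belongs to constraint 3; its column is the unit vector e_3, so the entry in row 4 is 0.

0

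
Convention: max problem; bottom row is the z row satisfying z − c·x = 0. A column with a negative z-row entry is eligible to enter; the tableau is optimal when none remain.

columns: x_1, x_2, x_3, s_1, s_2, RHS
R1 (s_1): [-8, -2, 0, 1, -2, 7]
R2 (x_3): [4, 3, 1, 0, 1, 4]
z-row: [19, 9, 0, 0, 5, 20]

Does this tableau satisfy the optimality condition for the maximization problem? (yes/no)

yes

Every z-row coefficient is ≥ 0, so the tableau is optimal.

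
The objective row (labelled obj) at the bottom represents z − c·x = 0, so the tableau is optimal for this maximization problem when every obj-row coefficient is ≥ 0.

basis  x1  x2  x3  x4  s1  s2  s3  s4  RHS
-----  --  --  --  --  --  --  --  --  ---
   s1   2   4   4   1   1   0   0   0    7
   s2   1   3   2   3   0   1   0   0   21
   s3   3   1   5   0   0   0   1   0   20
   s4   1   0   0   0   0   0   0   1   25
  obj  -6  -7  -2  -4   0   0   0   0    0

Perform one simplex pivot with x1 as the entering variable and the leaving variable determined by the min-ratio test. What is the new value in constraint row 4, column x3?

-2

Ratio test on column x1 — row 1: 7/2 = 7/2; row 2: 21/1 = 21; row 3: 20/3 = 20/3; row 4: 25/1 = 25. Minimum is 7/2 at row 1 (s1 leaves); pivot element 2.
Divide row 1 by 2; eliminate column x1 from the other rows.
Row 4 update in column x3: 0 − 1·2 = -2.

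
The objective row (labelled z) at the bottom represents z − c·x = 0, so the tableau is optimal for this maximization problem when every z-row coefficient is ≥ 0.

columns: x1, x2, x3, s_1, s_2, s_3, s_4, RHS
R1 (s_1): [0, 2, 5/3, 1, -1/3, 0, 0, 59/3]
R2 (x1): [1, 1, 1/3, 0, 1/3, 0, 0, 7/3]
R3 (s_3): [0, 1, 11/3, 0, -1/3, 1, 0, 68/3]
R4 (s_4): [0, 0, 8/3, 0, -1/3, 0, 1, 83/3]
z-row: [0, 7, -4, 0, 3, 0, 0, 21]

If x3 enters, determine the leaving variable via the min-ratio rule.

s_3

Column x3 entries and ratios — s_1: (59/3)/(5/3) = 59/5; x1: (7/3)/(1/3) = 7; s_3: (68/3)/(11/3) = 68/11; s_4: (83/3)/(8/3) = 83/8.
Smallest ratio is 68/11 in the row of s_3, so s_3 leaves.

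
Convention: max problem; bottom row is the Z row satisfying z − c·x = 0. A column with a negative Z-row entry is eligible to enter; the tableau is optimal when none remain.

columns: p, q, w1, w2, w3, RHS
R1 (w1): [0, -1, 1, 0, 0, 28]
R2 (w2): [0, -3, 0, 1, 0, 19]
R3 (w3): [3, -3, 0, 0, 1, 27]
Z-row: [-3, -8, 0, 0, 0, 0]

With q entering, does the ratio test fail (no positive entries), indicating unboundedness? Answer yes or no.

Every constraint-row entry in column q is ≤ 0, so increasing q is unbounded.

yes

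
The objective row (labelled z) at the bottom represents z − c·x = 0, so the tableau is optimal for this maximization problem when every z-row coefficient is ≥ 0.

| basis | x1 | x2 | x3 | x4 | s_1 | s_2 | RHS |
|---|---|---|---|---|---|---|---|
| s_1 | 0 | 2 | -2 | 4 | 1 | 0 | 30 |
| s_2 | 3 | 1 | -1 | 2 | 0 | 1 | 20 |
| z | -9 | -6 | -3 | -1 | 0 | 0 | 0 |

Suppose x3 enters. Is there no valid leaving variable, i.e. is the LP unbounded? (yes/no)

Every constraint-row entry in column x3 is ≤ 0, so increasing x3 is unbounded.

yes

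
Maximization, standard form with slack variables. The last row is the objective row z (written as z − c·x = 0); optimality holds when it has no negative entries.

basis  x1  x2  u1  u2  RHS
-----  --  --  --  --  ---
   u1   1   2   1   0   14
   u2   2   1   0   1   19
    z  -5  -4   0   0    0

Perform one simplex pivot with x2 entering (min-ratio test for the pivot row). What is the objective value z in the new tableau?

Ratio test on column x2 — row 1: 14/2 = 7; row 2: 19/1 = 19. Minimum is 7 at row 1 (u1 leaves); pivot element 2.
Pivot on row 1; the z-row RHS becomes 0 − (-4)·7 = 28.

28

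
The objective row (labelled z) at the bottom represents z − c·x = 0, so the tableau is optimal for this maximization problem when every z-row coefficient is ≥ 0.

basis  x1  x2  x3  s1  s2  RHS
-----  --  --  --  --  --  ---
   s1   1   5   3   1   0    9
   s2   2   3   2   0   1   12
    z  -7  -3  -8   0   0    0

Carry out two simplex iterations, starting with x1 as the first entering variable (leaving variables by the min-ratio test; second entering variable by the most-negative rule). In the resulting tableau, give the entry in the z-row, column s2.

Ratio test on column x1 — row 1: 9/1 = 9; row 2: 12/2 = 6. Minimum is 6 at row 2 (s2 leaves); pivot element 2.
Divide row 2 by 2; eliminate column x1 from the other rows.
Second iteration: most negative z-row entry is -1 in column x3, so x3 enters.
Ratio test on column x3 — row 1: 3/2 = 3/2; row 2: 6/1 = 6. Minimum is 3/2 at row 1 (s1 leaves); pivot element 2.
Divide row 1 by 2; eliminate column x3 from the other rows.
After both pivots, the entry at the z-row, column s2 is 13/4.

13/4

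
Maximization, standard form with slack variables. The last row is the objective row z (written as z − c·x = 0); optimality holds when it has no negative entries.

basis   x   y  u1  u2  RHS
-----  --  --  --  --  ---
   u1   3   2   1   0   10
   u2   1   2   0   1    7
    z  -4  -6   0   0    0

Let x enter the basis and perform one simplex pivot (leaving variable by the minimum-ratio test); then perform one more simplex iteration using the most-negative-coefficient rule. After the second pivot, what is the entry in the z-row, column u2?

5/2

Ratio test on column x — row 1: 10/3 = 10/3; row 2: 7/1 = 7. Minimum is 10/3 at row 1 (u1 leaves); pivot element 3.
Divide row 1 by 3; eliminate column x from the other rows.
Second iteration: most negative z-row entry is -10/3 in column y, so y enters.
Ratio test on column y — row 1: (10/3)/(2/3) = 5; row 2: (11/3)/(4/3) = 11/4. Minimum is 11/4 at row 2 (u2 leaves); pivot element 4/3.
Divide row 2 by 4/3; eliminate column y from the other rows.
After both pivots, the entry at the z-row, column u2 is 5/2.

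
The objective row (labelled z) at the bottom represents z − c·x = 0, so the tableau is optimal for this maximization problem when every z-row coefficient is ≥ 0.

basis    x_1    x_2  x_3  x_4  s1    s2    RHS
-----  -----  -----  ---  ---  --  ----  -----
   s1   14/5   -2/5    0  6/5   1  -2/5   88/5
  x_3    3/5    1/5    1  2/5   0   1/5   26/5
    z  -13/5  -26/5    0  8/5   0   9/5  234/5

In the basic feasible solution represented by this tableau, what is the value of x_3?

x_3 is basic (row 2); its value is the RHS of that row, 26/5.

26/5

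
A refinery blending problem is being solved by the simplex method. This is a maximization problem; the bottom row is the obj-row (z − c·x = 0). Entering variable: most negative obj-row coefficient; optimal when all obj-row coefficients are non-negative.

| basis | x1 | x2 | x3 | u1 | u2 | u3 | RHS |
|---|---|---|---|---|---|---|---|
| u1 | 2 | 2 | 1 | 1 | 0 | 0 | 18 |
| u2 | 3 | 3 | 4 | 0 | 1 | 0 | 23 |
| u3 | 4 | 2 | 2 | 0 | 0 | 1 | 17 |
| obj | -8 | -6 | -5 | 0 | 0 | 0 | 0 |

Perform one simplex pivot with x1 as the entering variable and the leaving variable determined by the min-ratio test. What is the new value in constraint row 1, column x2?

Ratio test on column x1 — row 1: 18/2 = 9; row 2: 23/3 = 23/3; row 3: 17/4 = 17/4. Minimum is 17/4 at row 3 (u3 leaves); pivot element 4.
Divide row 3 by 4; eliminate column x1 from the other rows.
Row 1 update in column x2: 2 − 2·(1/2) = 1.

1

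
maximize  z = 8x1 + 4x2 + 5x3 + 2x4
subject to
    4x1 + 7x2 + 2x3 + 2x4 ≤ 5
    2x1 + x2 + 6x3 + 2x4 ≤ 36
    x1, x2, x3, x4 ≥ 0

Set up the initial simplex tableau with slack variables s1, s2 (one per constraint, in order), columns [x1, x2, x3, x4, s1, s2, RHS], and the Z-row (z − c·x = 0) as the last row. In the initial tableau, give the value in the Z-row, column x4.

-2

The Z-row carries the negated objective coefficients: the x4 entry is -2.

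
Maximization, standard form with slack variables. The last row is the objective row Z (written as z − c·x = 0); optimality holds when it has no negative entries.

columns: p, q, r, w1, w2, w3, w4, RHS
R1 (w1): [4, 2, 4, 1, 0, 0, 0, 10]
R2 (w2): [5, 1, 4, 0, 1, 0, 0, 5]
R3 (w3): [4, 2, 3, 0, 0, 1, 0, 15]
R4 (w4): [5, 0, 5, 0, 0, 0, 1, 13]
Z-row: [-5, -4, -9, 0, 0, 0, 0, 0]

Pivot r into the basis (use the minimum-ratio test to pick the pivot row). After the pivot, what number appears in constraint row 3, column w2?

Ratio test on column r — row 1: 10/4 = 5/2; row 2: 5/4 = 5/4; row 3: 15/3 = 5; row 4: 13/5 = 13/5. Minimum is 5/4 at row 2 (w2 leaves); pivot element 4.
Divide row 2 by 4; eliminate column r from the other rows.
Row 3 update in column w2: 0 − 3·(1/4) = -3/4.

-3/4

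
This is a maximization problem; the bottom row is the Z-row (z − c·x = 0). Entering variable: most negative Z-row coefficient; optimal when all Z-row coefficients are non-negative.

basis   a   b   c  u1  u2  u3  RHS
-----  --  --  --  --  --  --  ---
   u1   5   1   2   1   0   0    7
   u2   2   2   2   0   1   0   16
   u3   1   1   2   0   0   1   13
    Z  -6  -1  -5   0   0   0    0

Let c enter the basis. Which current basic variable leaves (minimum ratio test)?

Column c entries and ratios — u1: 7/2 = 7/2; u2: 16/2 = 8; u3: 13/2 = 13/2.
Smallest ratio is 7/2 in the row of u1, so u1 leaves.

u1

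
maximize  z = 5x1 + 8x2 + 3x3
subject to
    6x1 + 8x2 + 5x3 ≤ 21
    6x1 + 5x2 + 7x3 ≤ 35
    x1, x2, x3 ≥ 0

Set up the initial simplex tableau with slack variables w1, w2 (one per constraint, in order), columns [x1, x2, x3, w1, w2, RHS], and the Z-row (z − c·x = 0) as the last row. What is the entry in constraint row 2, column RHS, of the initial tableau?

The RHS of constraint 2 is b_2 = 35.

35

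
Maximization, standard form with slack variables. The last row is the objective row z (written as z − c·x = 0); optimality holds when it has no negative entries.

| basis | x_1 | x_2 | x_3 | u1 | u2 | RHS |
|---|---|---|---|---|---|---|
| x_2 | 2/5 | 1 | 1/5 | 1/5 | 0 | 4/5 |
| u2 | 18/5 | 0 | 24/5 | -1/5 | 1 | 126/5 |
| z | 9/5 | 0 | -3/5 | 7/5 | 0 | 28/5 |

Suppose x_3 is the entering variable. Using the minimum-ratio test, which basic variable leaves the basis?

x_2

Column x_3 entries and ratios — x_2: (4/5)/(1/5) = 4; u2: (126/5)/(24/5) = 21/4.
Smallest ratio is 4 in the row of x_2, so x_2 leaves.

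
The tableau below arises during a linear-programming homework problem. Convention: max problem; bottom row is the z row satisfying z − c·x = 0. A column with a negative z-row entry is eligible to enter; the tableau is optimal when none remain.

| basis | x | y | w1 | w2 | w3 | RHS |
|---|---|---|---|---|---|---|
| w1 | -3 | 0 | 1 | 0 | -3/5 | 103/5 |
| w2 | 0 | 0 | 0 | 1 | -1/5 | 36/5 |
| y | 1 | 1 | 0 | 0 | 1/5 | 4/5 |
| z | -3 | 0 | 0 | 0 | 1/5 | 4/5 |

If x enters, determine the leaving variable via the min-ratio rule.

y

Column x entries and ratios — w1: -3 ≤ 0, skip; w2: 0 ≤ 0, skip; y: (4/5)/1 = 4/5.
Smallest ratio is 4/5 in the row of y, so y leaves.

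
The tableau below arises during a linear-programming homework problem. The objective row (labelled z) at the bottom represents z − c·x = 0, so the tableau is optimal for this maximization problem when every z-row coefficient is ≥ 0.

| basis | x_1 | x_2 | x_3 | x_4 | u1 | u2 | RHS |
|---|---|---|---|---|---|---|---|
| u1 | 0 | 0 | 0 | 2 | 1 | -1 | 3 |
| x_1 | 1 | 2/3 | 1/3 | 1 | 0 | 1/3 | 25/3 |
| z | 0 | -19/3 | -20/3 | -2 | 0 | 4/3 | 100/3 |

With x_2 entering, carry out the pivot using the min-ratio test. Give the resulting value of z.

Ratio test on column x_2 — row 1: entry 0 ≤ 0; row 2: (25/3)/(2/3) = 25/2. Minimum is 25/2 at row 2 (x_1 leaves); pivot element 2/3.
Pivot on row 2; the z-row RHS becomes 100/3 − (-19/3)·(25/2) = 225/2.

225/2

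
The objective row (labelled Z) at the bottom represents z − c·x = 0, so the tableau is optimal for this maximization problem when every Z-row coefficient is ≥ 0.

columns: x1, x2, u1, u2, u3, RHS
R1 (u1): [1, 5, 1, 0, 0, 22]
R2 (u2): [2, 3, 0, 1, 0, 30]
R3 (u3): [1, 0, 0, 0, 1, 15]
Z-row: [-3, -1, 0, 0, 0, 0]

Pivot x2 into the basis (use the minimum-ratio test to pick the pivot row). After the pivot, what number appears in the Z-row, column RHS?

Ratio test on column x2 — row 1: 22/5 = 22/5; row 2: 30/3 = 10; row 3: entry 0 ≤ 0. Minimum is 22/5 at row 1 (u1 leaves); pivot element 5.
Divide row 1 by 5; eliminate column x2 from the other rows.
Z-row update in column RHS: 0 − (-1)·(22/5) = 22/5.

22/5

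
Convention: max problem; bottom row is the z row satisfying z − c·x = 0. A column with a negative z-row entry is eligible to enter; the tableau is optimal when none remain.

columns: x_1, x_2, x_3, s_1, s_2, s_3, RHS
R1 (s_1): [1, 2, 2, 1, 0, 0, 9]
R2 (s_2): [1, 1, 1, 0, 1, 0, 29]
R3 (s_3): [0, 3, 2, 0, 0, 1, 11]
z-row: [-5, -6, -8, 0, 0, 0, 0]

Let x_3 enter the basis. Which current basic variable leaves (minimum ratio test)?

Column x_3 entries and ratios — s_1: 9/2 = 9/2; s_2: 29/1 = 29; s_3: 11/2 = 11/2.
Smallest ratio is 9/2 in the row of s_1, so s_1 leaves.

s_1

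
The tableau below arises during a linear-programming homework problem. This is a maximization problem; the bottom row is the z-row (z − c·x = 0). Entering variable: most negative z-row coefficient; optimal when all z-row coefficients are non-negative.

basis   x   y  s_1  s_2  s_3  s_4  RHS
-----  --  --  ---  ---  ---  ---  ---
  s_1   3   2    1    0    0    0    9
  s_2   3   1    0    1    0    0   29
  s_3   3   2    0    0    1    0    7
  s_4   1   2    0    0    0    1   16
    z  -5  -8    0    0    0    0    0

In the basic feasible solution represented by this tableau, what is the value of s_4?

s_4 is basic (row 4); its value is the RHS of that row, 16.

16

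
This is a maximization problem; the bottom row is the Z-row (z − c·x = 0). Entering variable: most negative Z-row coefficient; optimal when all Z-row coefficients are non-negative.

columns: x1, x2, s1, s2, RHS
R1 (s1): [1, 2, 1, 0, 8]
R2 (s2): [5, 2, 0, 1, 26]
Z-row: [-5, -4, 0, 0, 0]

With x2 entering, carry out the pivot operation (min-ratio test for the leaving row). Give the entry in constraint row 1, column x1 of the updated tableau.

Ratio test on column x2 — row 1: 8/2 = 4; row 2: 26/2 = 13. Minimum is 4 at row 1 (s1 leaves); pivot element 2.
Divide row 1 by 2; eliminate column x2 from the other rows.
In the new row 1, the x1 entry is the old entry divided by the pivot: 1/2 = 1/2.

1/2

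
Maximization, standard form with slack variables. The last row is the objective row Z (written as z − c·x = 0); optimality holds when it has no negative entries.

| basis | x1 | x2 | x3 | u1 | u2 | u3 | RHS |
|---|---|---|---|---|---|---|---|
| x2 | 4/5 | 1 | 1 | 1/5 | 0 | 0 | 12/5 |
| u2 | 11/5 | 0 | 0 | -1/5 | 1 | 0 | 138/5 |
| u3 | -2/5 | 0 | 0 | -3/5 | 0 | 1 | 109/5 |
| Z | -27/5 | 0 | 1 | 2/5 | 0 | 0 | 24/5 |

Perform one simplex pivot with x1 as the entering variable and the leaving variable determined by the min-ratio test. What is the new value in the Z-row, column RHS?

Ratio test on column x1 — row 1: (12/5)/(4/5) = 3; row 2: (138/5)/(11/5) = 138/11; row 3: entry -2/5 ≤ 0. Minimum is 3 at row 1 (x2 leaves); pivot element 4/5.
Divide row 1 by 4/5; eliminate column x1 from the other rows.
Z-row update in column RHS: 24/5 − (-27/5)·3 = 21.

21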